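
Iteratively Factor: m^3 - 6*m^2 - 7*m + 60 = (m - 5)*(m^2 - m - 12) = (m - 5)*(m + 3)*(m - 4)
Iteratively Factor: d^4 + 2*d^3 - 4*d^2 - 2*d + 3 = (d + 3)*(d^3 - d^2 - d + 1) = (d - 1)*(d + 3)*(d^2 - 1) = (d - 1)^2*(d + 3)*(d + 1)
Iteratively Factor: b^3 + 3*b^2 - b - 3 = (b - 1)*(b^2 + 4*b + 3) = (b - 1)*(b + 1)*(b + 3)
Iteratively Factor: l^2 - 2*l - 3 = (l + 1)*(l - 3)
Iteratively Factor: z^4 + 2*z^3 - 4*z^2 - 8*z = (z)*(z^3 + 2*z^2 - 4*z - 8) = z*(z + 2)*(z^2 - 4) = z*(z + 2)^2*(z - 2)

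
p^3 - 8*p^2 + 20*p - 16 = (p - 4)*(p - 2)^2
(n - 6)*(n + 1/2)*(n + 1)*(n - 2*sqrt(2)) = n^4 - 9*n^3/2 - 2*sqrt(2)*n^3 - 17*n^2/2 + 9*sqrt(2)*n^2 - 3*n + 17*sqrt(2)*n + 6*sqrt(2)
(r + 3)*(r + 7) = r^2 + 10*r + 21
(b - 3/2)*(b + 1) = b^2 - b/2 - 3/2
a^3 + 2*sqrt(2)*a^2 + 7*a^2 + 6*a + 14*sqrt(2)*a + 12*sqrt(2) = (a + 1)*(a + 6)*(a + 2*sqrt(2))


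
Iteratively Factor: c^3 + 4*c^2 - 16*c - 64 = (c - 4)*(c^2 + 8*c + 16) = (c - 4)*(c + 4)*(c + 4)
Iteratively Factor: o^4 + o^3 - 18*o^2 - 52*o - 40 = (o + 2)*(o^3 - o^2 - 16*o - 20) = (o + 2)^2*(o^2 - 3*o - 10) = (o - 5)*(o + 2)^2*(o + 2)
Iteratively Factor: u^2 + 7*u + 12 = (u + 3)*(u + 4)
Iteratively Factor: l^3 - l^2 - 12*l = (l + 3)*(l^2 - 4*l) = (l - 4)*(l + 3)*(l)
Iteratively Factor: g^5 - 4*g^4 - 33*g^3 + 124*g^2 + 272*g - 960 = (g + 4)*(g^4 - 8*g^3 - g^2 + 128*g - 240) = (g - 3)*(g + 4)*(g^3 - 5*g^2 - 16*g + 80) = (g - 5)*(g - 3)*(g + 4)*(g^2 - 16) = (g - 5)*(g - 4)*(g - 3)*(g + 4)*(g + 4)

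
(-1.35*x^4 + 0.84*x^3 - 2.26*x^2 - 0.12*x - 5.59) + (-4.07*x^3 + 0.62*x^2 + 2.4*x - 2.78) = -1.35*x^4 - 3.23*x^3 - 1.64*x^2 + 2.28*x - 8.37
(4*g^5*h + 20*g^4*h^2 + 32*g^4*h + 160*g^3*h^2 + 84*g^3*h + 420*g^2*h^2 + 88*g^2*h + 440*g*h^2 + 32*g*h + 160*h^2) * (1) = 4*g^5*h + 20*g^4*h^2 + 32*g^4*h + 160*g^3*h^2 + 84*g^3*h + 420*g^2*h^2 + 88*g^2*h + 440*g*h^2 + 32*g*h + 160*h^2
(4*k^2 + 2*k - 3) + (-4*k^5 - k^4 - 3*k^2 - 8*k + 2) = -4*k^5 - k^4 + k^2 - 6*k - 1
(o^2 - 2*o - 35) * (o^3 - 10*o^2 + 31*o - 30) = o^5 - 12*o^4 + 16*o^3 + 258*o^2 - 1025*o + 1050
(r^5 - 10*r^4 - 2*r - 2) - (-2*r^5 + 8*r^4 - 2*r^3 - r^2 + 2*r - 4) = 3*r^5 - 18*r^4 + 2*r^3 + r^2 - 4*r + 2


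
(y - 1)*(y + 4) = y^2 + 3*y - 4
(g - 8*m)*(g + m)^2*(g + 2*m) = g^4 - 4*g^3*m - 27*g^2*m^2 - 38*g*m^3 - 16*m^4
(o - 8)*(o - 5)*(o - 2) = o^3 - 15*o^2 + 66*o - 80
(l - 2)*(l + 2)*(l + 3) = l^3 + 3*l^2 - 4*l - 12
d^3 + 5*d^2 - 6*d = d*(d - 1)*(d + 6)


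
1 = 1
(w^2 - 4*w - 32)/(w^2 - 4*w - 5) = (-w^2 + 4*w + 32)/(-w^2 + 4*w + 5)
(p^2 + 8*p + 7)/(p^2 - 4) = (p^2 + 8*p + 7)/(p^2 - 4)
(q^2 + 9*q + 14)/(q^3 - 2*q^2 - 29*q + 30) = (q^2 + 9*q + 14)/(q^3 - 2*q^2 - 29*q + 30)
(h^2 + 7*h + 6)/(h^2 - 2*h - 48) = (h + 1)/(h - 8)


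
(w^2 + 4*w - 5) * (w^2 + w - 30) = w^4 + 5*w^3 - 31*w^2 - 125*w + 150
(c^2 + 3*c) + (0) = c^2 + 3*c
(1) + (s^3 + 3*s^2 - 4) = s^3 + 3*s^2 - 3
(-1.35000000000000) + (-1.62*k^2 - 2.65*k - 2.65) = -1.62*k^2 - 2.65*k - 4.0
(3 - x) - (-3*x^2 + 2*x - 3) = 3*x^2 - 3*x + 6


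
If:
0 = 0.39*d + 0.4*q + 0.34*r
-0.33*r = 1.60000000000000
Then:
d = 4.22688422688423 - 1.02564102564103*q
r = -4.85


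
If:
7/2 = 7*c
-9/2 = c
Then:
No Solution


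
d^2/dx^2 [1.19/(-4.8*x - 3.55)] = -54.8352/(4.8*x + 3.55)^3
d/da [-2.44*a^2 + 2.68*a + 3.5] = 2.68 - 4.88*a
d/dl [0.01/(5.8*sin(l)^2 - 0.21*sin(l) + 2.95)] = (0.0021 - 0.116*sin(l))*cos(l)/(5.8*sin(l)^2 - 0.21*sin(l) + 2.95)^2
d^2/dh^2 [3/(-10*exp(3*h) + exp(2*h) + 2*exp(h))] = 6*(4*(-15*exp(2*h) + exp(h) + 1)^2 + (-10*exp(2*h) + exp(h) + 2)*(45*exp(2*h) - 2*exp(h) - 1))*exp(-h)/(-10*exp(2*h) + exp(h) + 2)^3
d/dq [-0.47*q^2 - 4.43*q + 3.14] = -0.94*q - 4.43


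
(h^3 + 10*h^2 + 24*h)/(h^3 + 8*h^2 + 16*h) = (h + 6)/(h + 4)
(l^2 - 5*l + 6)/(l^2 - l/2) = 2*(l^2 - 5*l + 6)/(l*(2*l - 1))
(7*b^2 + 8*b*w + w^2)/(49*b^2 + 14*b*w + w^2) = (b + w)/(7*b + w)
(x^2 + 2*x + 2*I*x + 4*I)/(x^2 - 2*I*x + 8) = (x + 2)/(x - 4*I)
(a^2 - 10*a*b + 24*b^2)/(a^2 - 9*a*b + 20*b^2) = (a - 6*b)/(a - 5*b)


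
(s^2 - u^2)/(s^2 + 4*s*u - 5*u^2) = (s + u)/(s + 5*u)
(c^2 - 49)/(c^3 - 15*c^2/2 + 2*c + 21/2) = 2*(c + 7)/(2*c^2 - c - 3)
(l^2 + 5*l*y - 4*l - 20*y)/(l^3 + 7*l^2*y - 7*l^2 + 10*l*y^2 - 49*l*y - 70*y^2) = (l - 4)/(l^2 + 2*l*y - 7*l - 14*y)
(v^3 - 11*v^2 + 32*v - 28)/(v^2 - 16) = (v^3 - 11*v^2 + 32*v - 28)/(v^2 - 16)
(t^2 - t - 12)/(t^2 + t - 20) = (t + 3)/(t + 5)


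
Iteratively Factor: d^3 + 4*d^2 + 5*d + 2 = (d + 2)*(d^2 + 2*d + 1) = (d + 1)*(d + 2)*(d + 1)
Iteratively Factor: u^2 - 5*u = (u)*(u - 5)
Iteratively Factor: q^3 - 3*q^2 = (q)*(q^2 - 3*q) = q*(q - 3)*(q)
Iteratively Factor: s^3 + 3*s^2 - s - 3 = (s + 3)*(s^2 - 1) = (s + 1)*(s + 3)*(s - 1)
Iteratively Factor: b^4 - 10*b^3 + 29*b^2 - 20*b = (b)*(b^3 - 10*b^2 + 29*b - 20) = b*(b - 1)*(b^2 - 9*b + 20) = b*(b - 5)*(b - 1)*(b - 4)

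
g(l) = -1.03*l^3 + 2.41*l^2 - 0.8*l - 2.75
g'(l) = -3.09*l^2 + 4.82*l - 0.8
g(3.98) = -32.69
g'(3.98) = -30.56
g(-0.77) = -0.23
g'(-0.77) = -6.34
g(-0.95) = 1.07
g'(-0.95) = -8.17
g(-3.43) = 69.91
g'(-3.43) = -53.69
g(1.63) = -2.11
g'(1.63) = -1.15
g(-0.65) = -0.93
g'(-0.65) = -5.24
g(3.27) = -15.61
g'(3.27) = -18.08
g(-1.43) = 6.33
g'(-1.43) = -14.01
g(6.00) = -143.27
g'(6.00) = -83.12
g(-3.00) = 49.15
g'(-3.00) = -43.07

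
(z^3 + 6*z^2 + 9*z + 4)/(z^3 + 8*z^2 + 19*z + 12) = (z + 1)/(z + 3)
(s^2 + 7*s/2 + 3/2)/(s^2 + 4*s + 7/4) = 2*(s + 3)/(2*s + 7)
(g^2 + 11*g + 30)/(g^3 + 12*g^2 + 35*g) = (g + 6)/(g*(g + 7))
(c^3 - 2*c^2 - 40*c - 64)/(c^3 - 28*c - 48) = (c - 8)/(c - 6)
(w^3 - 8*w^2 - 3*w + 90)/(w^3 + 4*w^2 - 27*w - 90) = (w - 6)/(w + 6)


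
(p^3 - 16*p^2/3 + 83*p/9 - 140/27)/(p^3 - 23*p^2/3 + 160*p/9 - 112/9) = (p - 5/3)/(p - 4)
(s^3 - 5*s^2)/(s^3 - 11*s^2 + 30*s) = s/(s - 6)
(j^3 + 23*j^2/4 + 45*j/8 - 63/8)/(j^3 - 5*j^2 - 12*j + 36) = (8*j^2 + 22*j - 21)/(8*(j^2 - 8*j + 12))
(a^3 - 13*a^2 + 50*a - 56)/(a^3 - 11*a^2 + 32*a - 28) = (a - 4)/(a - 2)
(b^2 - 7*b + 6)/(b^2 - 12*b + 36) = (b - 1)/(b - 6)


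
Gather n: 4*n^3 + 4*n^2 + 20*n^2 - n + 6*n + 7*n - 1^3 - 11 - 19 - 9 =4*n^3 + 24*n^2 + 12*n - 40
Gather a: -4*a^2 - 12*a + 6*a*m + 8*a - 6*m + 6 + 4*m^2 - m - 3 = -4*a^2 + a*(6*m - 4) + 4*m^2 - 7*m + 3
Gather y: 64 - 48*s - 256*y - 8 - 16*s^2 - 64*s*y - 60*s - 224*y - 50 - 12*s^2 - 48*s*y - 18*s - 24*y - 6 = -28*s^2 - 126*s + y*(-112*s - 504)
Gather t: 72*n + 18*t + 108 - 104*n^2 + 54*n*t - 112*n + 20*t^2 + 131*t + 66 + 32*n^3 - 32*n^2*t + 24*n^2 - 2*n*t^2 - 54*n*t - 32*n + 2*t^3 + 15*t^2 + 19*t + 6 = 32*n^3 - 80*n^2 - 72*n + 2*t^3 + t^2*(35 - 2*n) + t*(168 - 32*n^2) + 180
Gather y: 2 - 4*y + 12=14 - 4*y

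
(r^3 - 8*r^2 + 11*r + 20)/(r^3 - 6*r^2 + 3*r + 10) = (r - 4)/(r - 2)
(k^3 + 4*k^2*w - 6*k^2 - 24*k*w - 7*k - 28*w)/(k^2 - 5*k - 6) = (k^2 + 4*k*w - 7*k - 28*w)/(k - 6)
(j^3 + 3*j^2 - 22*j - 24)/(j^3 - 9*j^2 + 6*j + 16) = (j^2 + 2*j - 24)/(j^2 - 10*j + 16)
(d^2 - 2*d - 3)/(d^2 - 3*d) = (d + 1)/d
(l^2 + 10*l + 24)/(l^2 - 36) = (l + 4)/(l - 6)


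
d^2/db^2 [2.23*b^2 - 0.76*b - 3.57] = 4.46000000000000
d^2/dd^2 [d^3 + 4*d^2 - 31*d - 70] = 6*d + 8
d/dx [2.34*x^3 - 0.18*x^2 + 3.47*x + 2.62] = 7.02*x^2 - 0.36*x + 3.47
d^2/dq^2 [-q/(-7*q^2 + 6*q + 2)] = 2*(-4*q*(7*q - 3)^2 + 3*(2 - 7*q)*(-7*q^2 + 6*q + 2))/(-7*q^2 + 6*q + 2)^3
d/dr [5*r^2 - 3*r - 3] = 10*r - 3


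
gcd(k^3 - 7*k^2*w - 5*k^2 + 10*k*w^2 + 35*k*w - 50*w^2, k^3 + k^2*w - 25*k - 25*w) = k - 5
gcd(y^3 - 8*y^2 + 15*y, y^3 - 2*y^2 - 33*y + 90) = y^2 - 8*y + 15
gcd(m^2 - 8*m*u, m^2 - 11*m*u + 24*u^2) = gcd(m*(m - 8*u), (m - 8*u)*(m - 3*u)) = -m + 8*u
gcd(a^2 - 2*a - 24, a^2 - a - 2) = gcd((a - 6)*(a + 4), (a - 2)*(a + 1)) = 1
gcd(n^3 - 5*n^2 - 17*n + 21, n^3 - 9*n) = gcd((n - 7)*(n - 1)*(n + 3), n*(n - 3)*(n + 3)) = n + 3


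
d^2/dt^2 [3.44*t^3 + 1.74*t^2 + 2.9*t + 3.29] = 20.64*t + 3.48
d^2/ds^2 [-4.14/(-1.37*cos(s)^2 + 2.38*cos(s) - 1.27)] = (-31.081464*(1 - cos(s)^2)^2 + 40.496652*cos(s)^3 - 10.178604*cos(s)^2 - 93.506868*cos(s) + 63.576324)/(1.37*cos(s)^2 - 2.38*cos(s) + 1.27)^3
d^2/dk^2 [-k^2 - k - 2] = -2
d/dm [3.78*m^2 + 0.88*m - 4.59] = 7.56*m + 0.88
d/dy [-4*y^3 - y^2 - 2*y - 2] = -12*y^2 - 2*y - 2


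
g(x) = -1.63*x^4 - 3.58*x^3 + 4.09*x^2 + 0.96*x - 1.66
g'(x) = -6.52*x^3 - 10.74*x^2 + 8.18*x + 0.96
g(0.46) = -0.77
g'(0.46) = 1.82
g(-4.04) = -136.94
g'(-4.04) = 222.54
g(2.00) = -38.10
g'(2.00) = -77.80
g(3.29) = -272.69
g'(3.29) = -320.56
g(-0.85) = 1.83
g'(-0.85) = -9.75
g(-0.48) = -0.87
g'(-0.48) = -4.72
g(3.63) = -398.54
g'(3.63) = -422.73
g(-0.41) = -1.17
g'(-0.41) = -3.75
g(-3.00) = -3.10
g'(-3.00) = 55.80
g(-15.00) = -69532.06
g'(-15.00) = 19466.76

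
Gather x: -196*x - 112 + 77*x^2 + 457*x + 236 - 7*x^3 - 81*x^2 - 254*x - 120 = -7*x^3 - 4*x^2 + 7*x + 4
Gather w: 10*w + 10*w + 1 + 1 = 20*w + 2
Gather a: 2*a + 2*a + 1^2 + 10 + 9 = 4*a + 20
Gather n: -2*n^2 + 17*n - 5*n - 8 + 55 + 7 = -2*n^2 + 12*n + 54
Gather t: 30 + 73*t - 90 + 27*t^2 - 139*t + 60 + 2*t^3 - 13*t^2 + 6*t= 2*t^3 + 14*t^2 - 60*t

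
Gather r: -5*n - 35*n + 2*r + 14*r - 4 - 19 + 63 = -40*n + 16*r + 40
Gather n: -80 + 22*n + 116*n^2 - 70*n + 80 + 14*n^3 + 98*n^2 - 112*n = 14*n^3 + 214*n^2 - 160*n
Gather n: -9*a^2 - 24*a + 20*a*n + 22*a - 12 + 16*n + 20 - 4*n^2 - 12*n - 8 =-9*a^2 - 2*a - 4*n^2 + n*(20*a + 4)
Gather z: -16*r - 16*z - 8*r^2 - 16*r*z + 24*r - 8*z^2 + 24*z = -8*r^2 + 8*r - 8*z^2 + z*(8 - 16*r)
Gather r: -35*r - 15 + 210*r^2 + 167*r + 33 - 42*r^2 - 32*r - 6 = 168*r^2 + 100*r + 12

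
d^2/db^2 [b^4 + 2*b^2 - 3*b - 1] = 12*b^2 + 4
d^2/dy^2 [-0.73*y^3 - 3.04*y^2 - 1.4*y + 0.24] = -4.38*y - 6.08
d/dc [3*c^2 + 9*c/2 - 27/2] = 6*c + 9/2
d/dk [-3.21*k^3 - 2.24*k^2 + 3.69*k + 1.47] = -9.63*k^2 - 4.48*k + 3.69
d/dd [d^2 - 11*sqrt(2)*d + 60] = 2*d - 11*sqrt(2)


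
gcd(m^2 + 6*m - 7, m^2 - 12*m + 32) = 1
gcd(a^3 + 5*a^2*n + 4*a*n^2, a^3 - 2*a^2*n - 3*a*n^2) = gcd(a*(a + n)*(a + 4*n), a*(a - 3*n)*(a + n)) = a^2 + a*n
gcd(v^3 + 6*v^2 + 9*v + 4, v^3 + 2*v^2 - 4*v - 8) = 1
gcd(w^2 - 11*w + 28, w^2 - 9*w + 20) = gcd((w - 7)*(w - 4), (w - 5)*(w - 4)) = w - 4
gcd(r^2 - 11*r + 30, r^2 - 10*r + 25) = r - 5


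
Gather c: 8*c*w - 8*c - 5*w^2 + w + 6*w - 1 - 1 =c*(8*w - 8) - 5*w^2 + 7*w - 2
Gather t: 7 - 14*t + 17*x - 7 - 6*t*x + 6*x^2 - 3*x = t*(-6*x - 14) + 6*x^2 + 14*x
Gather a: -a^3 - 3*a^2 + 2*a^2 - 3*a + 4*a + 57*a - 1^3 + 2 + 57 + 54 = -a^3 - a^2 + 58*a + 112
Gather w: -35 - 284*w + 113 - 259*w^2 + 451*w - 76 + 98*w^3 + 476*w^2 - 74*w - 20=98*w^3 + 217*w^2 + 93*w - 18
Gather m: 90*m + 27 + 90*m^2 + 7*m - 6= 90*m^2 + 97*m + 21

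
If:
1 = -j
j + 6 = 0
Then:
No Solution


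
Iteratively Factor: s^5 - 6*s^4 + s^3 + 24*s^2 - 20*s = (s - 5)*(s^4 - s^3 - 4*s^2 + 4*s) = (s - 5)*(s - 2)*(s^3 + s^2 - 2*s) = (s - 5)*(s - 2)*(s + 2)*(s^2 - s) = s*(s - 5)*(s - 2)*(s + 2)*(s - 1)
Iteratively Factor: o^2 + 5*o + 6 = (o + 2)*(o + 3)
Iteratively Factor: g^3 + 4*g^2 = (g + 4)*(g^2) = g*(g + 4)*(g)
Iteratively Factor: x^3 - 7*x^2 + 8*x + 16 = (x - 4)*(x^2 - 3*x - 4) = (x - 4)*(x + 1)*(x - 4)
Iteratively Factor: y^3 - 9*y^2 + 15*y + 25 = (y + 1)*(y^2 - 10*y + 25) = (y - 5)*(y + 1)*(y - 5)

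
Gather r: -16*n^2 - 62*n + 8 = -16*n^2 - 62*n + 8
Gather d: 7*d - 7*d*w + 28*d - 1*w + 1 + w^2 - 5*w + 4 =d*(35 - 7*w) + w^2 - 6*w + 5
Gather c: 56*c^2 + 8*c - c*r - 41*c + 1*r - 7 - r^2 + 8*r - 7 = 56*c^2 + c*(-r - 33) - r^2 + 9*r - 14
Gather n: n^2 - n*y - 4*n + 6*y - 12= n^2 + n*(-y - 4) + 6*y - 12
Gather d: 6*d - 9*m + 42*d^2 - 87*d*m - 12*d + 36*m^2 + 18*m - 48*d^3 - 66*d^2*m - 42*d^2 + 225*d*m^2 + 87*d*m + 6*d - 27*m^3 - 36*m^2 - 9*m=-48*d^3 - 66*d^2*m + 225*d*m^2 - 27*m^3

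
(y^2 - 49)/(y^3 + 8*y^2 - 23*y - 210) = (y - 7)/(y^2 + y - 30)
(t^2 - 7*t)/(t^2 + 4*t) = (t - 7)/(t + 4)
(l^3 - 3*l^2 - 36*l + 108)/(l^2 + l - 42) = (l^2 + 3*l - 18)/(l + 7)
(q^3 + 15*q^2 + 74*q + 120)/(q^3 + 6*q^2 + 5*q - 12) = (q^2 + 11*q + 30)/(q^2 + 2*q - 3)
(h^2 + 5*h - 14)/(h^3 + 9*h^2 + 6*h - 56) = 1/(h + 4)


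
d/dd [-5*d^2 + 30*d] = 30 - 10*d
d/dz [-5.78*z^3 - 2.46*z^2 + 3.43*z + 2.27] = -17.34*z^2 - 4.92*z + 3.43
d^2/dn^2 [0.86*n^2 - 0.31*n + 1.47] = 1.72000000000000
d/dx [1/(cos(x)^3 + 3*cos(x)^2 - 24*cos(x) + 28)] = 3*(cos(x) + 4)*sin(x)/((cos(x) - 2)^3*(cos(x) + 7)^2)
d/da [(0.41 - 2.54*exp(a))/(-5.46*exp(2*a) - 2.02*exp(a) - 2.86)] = (-13.8684*exp(2*a) + 4.4772*exp(a) + 8.0926)*exp(a)/(29.8116*exp(4*a) + 22.0584*exp(3*a) + 35.3116*exp(2*a) + 11.5544*exp(a) + 8.1796)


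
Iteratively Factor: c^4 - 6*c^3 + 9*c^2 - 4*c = (c - 1)*(c^3 - 5*c^2 + 4*c) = (c - 1)^2*(c^2 - 4*c) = c*(c - 1)^2*(c - 4)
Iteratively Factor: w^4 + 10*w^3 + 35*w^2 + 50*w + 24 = (w + 2)*(w^3 + 8*w^2 + 19*w + 12) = (w + 2)*(w + 4)*(w^2 + 4*w + 3) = (w + 1)*(w + 2)*(w + 4)*(w + 3)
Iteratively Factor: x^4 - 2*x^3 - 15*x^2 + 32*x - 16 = (x + 4)*(x^3 - 6*x^2 + 9*x - 4) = (x - 1)*(x + 4)*(x^2 - 5*x + 4) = (x - 4)*(x - 1)*(x + 4)*(x - 1)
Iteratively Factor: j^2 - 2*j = (j - 2)*(j)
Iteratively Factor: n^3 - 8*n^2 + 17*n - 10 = (n - 1)*(n^2 - 7*n + 10) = (n - 5)*(n - 1)*(n - 2)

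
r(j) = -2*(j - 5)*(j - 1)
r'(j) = 12 - 4*j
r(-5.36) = -131.78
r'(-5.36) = 33.44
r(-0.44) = -15.67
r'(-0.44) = 13.76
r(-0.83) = -21.34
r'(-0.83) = 15.32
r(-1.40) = -30.72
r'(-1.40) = 17.60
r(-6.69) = -179.79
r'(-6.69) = 38.76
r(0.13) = -8.47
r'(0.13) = 11.48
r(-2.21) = -46.29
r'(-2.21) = 20.84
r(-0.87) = -21.95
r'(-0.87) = 15.48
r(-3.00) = -64.00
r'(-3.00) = 24.00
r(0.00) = -10.00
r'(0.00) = 12.00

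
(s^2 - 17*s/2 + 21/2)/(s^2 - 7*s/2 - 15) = (-2*s^2 + 17*s - 21)/(-2*s^2 + 7*s + 30)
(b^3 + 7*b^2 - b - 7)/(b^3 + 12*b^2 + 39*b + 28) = (b - 1)/(b + 4)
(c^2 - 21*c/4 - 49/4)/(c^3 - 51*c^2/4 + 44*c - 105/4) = (4*c + 7)/(4*c^2 - 23*c + 15)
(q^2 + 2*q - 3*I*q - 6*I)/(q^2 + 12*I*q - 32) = (q^2 + q*(2 - 3*I) - 6*I)/(q^2 + 12*I*q - 32)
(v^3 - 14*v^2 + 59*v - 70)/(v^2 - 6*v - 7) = (v^2 - 7*v + 10)/(v + 1)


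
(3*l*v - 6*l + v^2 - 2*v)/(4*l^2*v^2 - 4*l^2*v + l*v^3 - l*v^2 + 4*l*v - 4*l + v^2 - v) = (3*l*v - 6*l + v^2 - 2*v)/(4*l^2*v^2 - 4*l^2*v + l*v^3 - l*v^2 + 4*l*v - 4*l + v^2 - v)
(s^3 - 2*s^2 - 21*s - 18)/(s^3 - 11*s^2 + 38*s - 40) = (s^3 - 2*s^2 - 21*s - 18)/(s^3 - 11*s^2 + 38*s - 40)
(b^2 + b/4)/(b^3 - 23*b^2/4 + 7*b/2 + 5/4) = b/(b^2 - 6*b + 5)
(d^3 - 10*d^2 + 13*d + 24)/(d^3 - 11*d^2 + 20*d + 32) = (d - 3)/(d - 4)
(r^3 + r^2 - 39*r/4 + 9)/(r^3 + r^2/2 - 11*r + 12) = (r - 3/2)/(r - 2)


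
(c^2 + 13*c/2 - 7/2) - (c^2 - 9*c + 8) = 31*c/2 - 23/2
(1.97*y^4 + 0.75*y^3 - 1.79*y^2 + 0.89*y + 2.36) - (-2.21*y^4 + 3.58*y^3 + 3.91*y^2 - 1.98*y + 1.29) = 4.18*y^4 - 2.83*y^3 - 5.7*y^2 + 2.87*y + 1.07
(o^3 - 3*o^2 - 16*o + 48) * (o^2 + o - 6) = o^5 - 2*o^4 - 25*o^3 + 50*o^2 + 144*o - 288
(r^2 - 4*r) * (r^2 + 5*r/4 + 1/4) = r^4 - 11*r^3/4 - 19*r^2/4 - r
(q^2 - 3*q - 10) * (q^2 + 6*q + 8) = q^4 + 3*q^3 - 20*q^2 - 84*q - 80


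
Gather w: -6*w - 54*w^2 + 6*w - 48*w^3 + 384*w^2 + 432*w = -48*w^3 + 330*w^2 + 432*w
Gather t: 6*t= 6*t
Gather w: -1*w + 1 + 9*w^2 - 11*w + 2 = 9*w^2 - 12*w + 3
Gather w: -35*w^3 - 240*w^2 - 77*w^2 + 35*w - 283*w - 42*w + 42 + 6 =-35*w^3 - 317*w^2 - 290*w + 48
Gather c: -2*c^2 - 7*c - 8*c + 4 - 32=-2*c^2 - 15*c - 28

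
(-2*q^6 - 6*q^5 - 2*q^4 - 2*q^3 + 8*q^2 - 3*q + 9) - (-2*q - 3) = -2*q^6 - 6*q^5 - 2*q^4 - 2*q^3 + 8*q^2 - q + 12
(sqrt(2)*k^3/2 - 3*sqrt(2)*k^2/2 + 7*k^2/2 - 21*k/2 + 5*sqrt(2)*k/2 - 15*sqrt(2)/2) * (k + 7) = sqrt(2)*k^4/2 + 2*sqrt(2)*k^3 + 7*k^3/2 - 8*sqrt(2)*k^2 + 14*k^2 - 147*k/2 + 10*sqrt(2)*k - 105*sqrt(2)/2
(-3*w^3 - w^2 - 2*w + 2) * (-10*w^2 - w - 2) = 30*w^5 + 13*w^4 + 27*w^3 - 16*w^2 + 2*w - 4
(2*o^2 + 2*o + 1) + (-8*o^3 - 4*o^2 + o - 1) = -8*o^3 - 2*o^2 + 3*o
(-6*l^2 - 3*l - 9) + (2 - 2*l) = -6*l^2 - 5*l - 7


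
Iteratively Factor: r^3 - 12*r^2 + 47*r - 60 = (r - 4)*(r^2 - 8*r + 15) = (r - 5)*(r - 4)*(r - 3)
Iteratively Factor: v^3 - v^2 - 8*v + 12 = (v + 3)*(v^2 - 4*v + 4) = (v - 2)*(v + 3)*(v - 2)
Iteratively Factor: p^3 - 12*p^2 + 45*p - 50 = (p - 5)*(p^2 - 7*p + 10) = (p - 5)^2*(p - 2)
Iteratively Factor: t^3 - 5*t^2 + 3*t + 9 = (t - 3)*(t^2 - 2*t - 3) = (t - 3)*(t + 1)*(t - 3)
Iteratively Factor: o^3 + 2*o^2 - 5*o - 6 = (o - 2)*(o^2 + 4*o + 3) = (o - 2)*(o + 3)*(o + 1)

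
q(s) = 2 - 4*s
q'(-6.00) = -4.00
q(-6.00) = 26.00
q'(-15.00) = -4.00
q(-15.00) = 62.00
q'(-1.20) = -4.00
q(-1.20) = 6.80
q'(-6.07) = -4.00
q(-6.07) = 26.28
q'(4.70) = -4.00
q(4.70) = -16.80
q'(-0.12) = -4.00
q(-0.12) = 2.48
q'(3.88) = -4.00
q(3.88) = -13.52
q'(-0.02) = -4.00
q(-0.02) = 2.08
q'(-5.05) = -4.00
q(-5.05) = 22.20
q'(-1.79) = -4.00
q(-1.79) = 9.16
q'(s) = -4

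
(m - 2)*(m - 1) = m^2 - 3*m + 2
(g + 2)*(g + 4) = g^2 + 6*g + 8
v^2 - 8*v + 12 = (v - 6)*(v - 2)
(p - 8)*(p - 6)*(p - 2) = p^3 - 16*p^2 + 76*p - 96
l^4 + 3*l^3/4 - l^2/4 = l^2*(l - 1/4)*(l + 1)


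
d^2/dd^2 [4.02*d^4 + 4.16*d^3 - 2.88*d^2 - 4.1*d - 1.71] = 48.24*d^2 + 24.96*d - 5.76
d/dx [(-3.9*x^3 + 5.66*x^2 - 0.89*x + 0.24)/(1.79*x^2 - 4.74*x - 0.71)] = (-6.981*x^4 + 36.972*x^3 - 16.9283*x^2 - 8.8964*x + 1.7695)/(3.2041*x^4 - 16.9692*x^3 + 19.9258*x^2 + 6.7308*x + 0.5041)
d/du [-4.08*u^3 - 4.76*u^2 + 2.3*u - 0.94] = -12.24*u^2 - 9.52*u + 2.3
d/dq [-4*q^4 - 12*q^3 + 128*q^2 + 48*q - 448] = -16*q^3 - 36*q^2 + 256*q + 48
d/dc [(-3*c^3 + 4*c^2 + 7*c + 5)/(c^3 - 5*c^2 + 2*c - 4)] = (11*c^4 - 26*c^3 + 64*c^2 + 18*c - 38)/(c^6 - 10*c^5 + 29*c^4 - 28*c^3 + 44*c^2 - 16*c + 16)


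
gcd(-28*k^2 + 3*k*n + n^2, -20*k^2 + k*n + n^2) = 4*k - n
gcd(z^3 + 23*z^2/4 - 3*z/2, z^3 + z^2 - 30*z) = z^2 + 6*z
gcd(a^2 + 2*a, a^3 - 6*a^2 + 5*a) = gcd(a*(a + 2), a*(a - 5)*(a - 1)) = a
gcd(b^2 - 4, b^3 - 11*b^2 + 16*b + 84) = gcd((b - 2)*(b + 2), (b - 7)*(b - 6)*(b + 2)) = b + 2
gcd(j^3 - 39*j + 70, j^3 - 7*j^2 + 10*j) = j^2 - 7*j + 10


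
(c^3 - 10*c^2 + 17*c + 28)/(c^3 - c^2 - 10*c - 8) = (c - 7)/(c + 2)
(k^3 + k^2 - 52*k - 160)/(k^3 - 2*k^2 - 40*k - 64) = (k + 5)/(k + 2)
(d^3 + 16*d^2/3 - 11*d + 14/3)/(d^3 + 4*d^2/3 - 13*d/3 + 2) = (d + 7)/(d + 3)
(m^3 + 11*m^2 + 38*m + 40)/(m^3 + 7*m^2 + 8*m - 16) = (m^2 + 7*m + 10)/(m^2 + 3*m - 4)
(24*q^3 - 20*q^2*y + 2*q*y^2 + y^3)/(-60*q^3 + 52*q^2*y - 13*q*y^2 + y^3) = (-12*q^2 + 4*q*y + y^2)/(30*q^2 - 11*q*y + y^2)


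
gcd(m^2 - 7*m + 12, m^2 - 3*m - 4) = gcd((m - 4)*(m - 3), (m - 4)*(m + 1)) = m - 4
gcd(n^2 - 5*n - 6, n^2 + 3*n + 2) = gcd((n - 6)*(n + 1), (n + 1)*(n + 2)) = n + 1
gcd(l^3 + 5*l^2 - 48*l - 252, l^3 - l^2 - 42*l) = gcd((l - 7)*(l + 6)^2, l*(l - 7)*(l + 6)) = l^2 - l - 42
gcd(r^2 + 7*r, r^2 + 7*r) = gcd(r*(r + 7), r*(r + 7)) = r^2 + 7*r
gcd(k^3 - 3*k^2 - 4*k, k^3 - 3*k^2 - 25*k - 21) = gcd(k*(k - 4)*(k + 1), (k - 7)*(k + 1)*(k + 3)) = k + 1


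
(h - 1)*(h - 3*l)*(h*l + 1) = h^3*l - 3*h^2*l^2 - h^2*l + h^2 + 3*h*l^2 - 3*h*l - h + 3*l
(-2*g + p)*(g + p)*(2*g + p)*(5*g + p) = -20*g^4 - 24*g^3*p + g^2*p^2 + 6*g*p^3 + p^4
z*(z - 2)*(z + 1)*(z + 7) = z^4 + 6*z^3 - 9*z^2 - 14*z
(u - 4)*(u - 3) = u^2 - 7*u + 12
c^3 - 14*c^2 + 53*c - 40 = (c - 8)*(c - 5)*(c - 1)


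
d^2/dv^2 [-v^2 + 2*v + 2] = -2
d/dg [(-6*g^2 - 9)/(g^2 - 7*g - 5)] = 3*(14*g^2 + 26*g - 21)/(g^4 - 14*g^3 + 39*g^2 + 70*g + 25)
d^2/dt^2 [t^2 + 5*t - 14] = 2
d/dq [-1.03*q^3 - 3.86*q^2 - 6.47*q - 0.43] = -3.09*q^2 - 7.72*q - 6.47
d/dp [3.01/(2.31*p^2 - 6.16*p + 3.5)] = (18.5416 - 13.9062*p)/(2.31*p^2 - 6.16*p + 3.5)^2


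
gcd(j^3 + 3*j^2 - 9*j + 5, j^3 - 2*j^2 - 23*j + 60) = j + 5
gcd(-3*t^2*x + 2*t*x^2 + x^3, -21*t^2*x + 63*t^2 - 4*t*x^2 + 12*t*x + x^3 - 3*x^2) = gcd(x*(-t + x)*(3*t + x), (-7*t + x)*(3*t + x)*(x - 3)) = 3*t + x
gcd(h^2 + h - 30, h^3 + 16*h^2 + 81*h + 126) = h + 6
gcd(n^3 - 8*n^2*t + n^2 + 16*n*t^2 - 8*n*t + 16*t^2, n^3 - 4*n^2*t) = -n + 4*t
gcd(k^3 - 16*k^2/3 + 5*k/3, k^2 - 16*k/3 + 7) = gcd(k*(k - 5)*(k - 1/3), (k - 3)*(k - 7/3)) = 1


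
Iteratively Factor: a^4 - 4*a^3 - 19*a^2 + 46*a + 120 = (a + 2)*(a^3 - 6*a^2 - 7*a + 60) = (a - 5)*(a + 2)*(a^2 - a - 12) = (a - 5)*(a + 2)*(a + 3)*(a - 4)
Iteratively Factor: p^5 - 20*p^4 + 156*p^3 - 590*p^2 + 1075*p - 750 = (p - 3)*(p^4 - 17*p^3 + 105*p^2 - 275*p + 250) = (p - 3)*(p - 2)*(p^3 - 15*p^2 + 75*p - 125) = (p - 5)*(p - 3)*(p - 2)*(p^2 - 10*p + 25) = (p - 5)^2*(p - 3)*(p - 2)*(p - 5)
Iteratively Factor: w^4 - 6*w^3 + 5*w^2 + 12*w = (w - 4)*(w^3 - 2*w^2 - 3*w) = w*(w - 4)*(w^2 - 2*w - 3) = w*(w - 4)*(w + 1)*(w - 3)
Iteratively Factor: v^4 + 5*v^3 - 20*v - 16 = (v + 4)*(v^3 + v^2 - 4*v - 4) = (v + 1)*(v + 4)*(v^2 - 4) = (v + 1)*(v + 2)*(v + 4)*(v - 2)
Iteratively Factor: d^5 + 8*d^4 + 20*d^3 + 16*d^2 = (d)*(d^4 + 8*d^3 + 20*d^2 + 16*d) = d*(d + 2)*(d^3 + 6*d^2 + 8*d) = d^2*(d + 2)*(d^2 + 6*d + 8) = d^2*(d + 2)^2*(d + 4)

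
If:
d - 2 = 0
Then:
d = 2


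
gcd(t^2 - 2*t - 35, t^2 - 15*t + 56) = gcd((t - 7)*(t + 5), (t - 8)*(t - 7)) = t - 7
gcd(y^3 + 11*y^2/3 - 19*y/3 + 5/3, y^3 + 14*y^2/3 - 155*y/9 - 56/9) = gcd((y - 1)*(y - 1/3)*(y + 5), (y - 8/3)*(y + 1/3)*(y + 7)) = 1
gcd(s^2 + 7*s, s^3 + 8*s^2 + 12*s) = s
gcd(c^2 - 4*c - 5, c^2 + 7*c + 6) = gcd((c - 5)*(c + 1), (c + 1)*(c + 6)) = c + 1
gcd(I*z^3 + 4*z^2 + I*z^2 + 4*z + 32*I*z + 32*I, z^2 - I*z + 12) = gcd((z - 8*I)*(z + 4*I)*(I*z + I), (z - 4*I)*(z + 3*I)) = 1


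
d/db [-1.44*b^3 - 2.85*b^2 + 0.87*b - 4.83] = -4.32*b^2 - 5.7*b + 0.87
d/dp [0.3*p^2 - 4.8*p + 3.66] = 0.6*p - 4.8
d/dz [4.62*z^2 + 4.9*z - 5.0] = 9.24*z + 4.9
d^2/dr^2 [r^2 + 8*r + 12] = 2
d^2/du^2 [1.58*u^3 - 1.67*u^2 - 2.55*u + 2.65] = 9.48*u - 3.34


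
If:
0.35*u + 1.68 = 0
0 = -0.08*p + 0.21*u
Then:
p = -12.60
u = -4.80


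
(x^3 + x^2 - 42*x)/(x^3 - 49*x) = (x - 6)/(x - 7)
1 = 1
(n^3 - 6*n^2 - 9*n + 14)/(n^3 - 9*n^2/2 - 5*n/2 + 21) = 2*(n^2 - 8*n + 7)/(2*n^2 - 13*n + 21)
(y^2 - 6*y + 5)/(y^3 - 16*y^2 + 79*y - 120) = (y - 1)/(y^2 - 11*y + 24)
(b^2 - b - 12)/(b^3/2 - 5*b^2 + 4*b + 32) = 2*(b + 3)/(b^2 - 6*b - 16)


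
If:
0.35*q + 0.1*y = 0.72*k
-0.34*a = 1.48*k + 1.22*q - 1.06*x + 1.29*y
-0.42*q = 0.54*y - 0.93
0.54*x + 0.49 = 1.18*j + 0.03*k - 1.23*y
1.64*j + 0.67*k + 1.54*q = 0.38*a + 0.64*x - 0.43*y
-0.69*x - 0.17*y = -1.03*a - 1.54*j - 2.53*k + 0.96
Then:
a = -9.15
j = 21.78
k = -15.20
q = -40.82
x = -30.40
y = 33.47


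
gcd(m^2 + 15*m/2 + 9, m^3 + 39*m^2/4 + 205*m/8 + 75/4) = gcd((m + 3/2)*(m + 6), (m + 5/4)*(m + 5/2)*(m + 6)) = m + 6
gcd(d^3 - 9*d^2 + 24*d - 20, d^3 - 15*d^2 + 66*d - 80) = d^2 - 7*d + 10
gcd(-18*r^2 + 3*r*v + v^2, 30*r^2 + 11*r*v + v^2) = 6*r + v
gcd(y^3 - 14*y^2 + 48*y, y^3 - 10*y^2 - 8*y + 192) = y^2 - 14*y + 48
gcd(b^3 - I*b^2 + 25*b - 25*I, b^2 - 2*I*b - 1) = b - I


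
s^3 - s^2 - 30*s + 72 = (s - 4)*(s - 3)*(s + 6)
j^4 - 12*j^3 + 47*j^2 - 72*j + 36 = (j - 6)*(j - 3)*(j - 2)*(j - 1)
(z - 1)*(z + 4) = z^2 + 3*z - 4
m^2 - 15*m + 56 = (m - 8)*(m - 7)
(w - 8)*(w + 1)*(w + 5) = w^3 - 2*w^2 - 43*w - 40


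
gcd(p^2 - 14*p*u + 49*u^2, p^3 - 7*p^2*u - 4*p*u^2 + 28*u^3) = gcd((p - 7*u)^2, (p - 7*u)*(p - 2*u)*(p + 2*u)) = p - 7*u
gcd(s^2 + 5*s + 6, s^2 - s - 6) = s + 2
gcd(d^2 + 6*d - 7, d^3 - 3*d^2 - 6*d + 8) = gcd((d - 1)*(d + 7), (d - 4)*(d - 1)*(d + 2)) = d - 1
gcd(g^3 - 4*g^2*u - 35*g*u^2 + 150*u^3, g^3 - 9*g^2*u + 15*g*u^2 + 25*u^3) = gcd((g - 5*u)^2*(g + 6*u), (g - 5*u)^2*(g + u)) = g^2 - 10*g*u + 25*u^2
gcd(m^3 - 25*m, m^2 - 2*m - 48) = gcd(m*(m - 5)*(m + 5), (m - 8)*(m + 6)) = 1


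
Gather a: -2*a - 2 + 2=-2*a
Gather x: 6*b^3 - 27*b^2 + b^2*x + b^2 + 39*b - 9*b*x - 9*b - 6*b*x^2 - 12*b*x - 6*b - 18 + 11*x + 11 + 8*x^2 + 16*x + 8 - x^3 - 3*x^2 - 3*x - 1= 6*b^3 - 26*b^2 + 24*b - x^3 + x^2*(5 - 6*b) + x*(b^2 - 21*b + 24)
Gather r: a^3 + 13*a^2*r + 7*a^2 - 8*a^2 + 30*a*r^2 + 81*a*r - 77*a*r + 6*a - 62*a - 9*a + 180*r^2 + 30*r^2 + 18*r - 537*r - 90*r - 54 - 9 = a^3 - a^2 - 65*a + r^2*(30*a + 210) + r*(13*a^2 + 4*a - 609) - 63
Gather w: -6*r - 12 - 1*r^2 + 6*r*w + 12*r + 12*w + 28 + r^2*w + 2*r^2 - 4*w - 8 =r^2 + 6*r + w*(r^2 + 6*r + 8) + 8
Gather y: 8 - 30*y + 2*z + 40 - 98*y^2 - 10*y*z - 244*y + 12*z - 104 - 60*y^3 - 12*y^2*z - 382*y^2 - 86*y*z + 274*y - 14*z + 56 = -60*y^3 + y^2*(-12*z - 480) - 96*y*z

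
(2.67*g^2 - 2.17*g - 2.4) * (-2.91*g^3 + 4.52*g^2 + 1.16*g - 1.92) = -7.7697*g^5 + 18.3831*g^4 + 0.2728*g^3 - 18.4916*g^2 + 1.3824*g + 4.608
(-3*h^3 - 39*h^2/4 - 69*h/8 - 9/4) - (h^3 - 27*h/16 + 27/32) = -4*h^3 - 39*h^2/4 - 111*h/16 - 99/32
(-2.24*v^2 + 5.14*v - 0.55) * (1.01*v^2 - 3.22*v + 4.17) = -2.2624*v^4 + 12.4042*v^3 - 26.4471*v^2 + 23.2048*v - 2.2935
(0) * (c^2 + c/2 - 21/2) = 0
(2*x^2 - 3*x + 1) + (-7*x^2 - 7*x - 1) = -5*x^2 - 10*x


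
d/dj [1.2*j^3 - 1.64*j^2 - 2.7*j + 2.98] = 3.6*j^2 - 3.28*j - 2.7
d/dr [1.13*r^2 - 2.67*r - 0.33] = 2.26*r - 2.67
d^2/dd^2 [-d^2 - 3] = -2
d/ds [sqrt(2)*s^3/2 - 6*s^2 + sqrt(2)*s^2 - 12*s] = 3*sqrt(2)*s^2/2 - 12*s + 2*sqrt(2)*s - 12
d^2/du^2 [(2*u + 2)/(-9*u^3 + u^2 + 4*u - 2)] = 4*(-(u + 1)*(-27*u^2 + 2*u + 4)^2 + (27*u^2 - 2*u + (u + 1)*(27*u - 1) - 4)*(9*u^3 - u^2 - 4*u + 2))/(9*u^3 - u^2 - 4*u + 2)^3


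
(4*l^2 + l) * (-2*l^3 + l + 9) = -8*l^5 - 2*l^4 + 4*l^3 + 37*l^2 + 9*l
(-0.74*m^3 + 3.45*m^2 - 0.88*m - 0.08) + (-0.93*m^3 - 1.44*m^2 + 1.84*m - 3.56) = -1.67*m^3 + 2.01*m^2 + 0.96*m - 3.64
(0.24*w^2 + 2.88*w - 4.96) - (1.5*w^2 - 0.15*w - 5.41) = -1.26*w^2 + 3.03*w + 0.45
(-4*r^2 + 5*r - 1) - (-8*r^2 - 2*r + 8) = 4*r^2 + 7*r - 9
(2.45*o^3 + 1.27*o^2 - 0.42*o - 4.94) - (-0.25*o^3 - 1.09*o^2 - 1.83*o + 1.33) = 2.7*o^3 + 2.36*o^2 + 1.41*o - 6.27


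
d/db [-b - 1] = -1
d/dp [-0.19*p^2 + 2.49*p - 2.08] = 2.49 - 0.38*p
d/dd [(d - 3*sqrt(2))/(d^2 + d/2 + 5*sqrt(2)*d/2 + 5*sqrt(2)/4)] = 4*(4*d^2 + 2*d + 10*sqrt(2)*d - 2*(d - 3*sqrt(2))*(4*d + 1 + 5*sqrt(2)) + 5*sqrt(2))/(4*d^2 + 2*d + 10*sqrt(2)*d + 5*sqrt(2))^2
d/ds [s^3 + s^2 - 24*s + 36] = 3*s^2 + 2*s - 24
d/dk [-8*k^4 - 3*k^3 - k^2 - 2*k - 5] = -32*k^3 - 9*k^2 - 2*k - 2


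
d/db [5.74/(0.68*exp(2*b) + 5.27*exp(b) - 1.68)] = (-7.8064*exp(b) - 30.2498)*exp(b)/(0.68*exp(2*b) + 5.27*exp(b) - 1.68)^2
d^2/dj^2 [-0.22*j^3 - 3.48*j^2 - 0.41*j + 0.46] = -1.32*j - 6.96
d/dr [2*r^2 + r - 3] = 4*r + 1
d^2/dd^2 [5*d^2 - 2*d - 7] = 10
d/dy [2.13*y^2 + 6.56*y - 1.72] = 4.26*y + 6.56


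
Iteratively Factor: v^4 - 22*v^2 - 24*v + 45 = (v + 3)*(v^3 - 3*v^2 - 13*v + 15) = (v - 1)*(v + 3)*(v^2 - 2*v - 15) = (v - 1)*(v + 3)^2*(v - 5)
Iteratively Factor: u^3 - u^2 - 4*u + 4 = (u + 2)*(u^2 - 3*u + 2) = (u - 1)*(u + 2)*(u - 2)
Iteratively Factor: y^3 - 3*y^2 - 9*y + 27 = (y - 3)*(y^2 - 9) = (y - 3)^2*(y + 3)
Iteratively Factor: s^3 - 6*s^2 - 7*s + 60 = (s + 3)*(s^2 - 9*s + 20) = (s - 5)*(s + 3)*(s - 4)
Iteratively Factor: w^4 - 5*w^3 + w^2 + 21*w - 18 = (w - 3)*(w^3 - 2*w^2 - 5*w + 6) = (w - 3)^2*(w^2 + w - 2) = (w - 3)^2*(w + 2)*(w - 1)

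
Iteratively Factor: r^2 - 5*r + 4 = (r - 1)*(r - 4)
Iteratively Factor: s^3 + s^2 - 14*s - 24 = (s + 3)*(s^2 - 2*s - 8) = (s - 4)*(s + 3)*(s + 2)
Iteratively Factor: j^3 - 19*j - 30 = (j - 5)*(j^2 + 5*j + 6) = (j - 5)*(j + 2)*(j + 3)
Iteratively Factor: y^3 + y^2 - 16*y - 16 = (y + 4)*(y^2 - 3*y - 4) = (y + 1)*(y + 4)*(y - 4)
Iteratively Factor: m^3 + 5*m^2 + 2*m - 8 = (m + 4)*(m^2 + m - 2) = (m + 2)*(m + 4)*(m - 1)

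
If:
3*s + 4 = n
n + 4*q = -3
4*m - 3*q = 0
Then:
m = -9*s/16 - 21/16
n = 3*s + 4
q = -3*s/4 - 7/4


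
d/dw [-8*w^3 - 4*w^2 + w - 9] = -24*w^2 - 8*w + 1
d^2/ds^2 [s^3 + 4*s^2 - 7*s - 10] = 6*s + 8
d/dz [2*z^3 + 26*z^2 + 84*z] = 6*z^2 + 52*z + 84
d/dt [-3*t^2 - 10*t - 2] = -6*t - 10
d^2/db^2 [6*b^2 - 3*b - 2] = 12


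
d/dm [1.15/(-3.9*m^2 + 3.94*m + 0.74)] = (8.97*m - 4.531)/(-3.9*m^2 + 3.94*m + 0.74)^2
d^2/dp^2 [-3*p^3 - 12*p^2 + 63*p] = -18*p - 24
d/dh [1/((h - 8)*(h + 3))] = (5 - 2*h)/(h^4 - 10*h^3 - 23*h^2 + 240*h + 576)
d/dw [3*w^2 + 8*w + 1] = 6*w + 8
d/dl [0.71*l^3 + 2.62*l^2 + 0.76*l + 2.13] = 2.13*l^2 + 5.24*l + 0.76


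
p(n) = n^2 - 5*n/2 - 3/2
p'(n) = 2*n - 5/2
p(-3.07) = 15.60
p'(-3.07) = -8.64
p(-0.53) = 0.11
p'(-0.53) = -3.56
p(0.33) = -2.22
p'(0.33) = -1.84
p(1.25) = -3.06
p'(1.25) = 0.00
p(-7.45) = 72.63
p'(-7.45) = -17.40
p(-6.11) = 51.11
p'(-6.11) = -14.72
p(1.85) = -2.70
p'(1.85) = 1.20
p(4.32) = 6.36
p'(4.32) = 6.14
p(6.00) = 19.50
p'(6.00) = 9.50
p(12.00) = 112.50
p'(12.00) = 21.50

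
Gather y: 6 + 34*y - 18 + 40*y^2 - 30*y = 40*y^2 + 4*y - 12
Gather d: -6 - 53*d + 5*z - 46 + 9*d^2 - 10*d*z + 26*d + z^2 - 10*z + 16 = 9*d^2 + d*(-10*z - 27) + z^2 - 5*z - 36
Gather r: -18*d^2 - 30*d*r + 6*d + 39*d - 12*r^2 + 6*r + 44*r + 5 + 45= -18*d^2 + 45*d - 12*r^2 + r*(50 - 30*d) + 50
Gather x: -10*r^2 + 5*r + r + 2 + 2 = -10*r^2 + 6*r + 4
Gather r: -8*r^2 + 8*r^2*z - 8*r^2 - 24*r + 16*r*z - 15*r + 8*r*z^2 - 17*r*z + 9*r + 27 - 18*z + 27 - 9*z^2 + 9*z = r^2*(8*z - 16) + r*(8*z^2 - z - 30) - 9*z^2 - 9*z + 54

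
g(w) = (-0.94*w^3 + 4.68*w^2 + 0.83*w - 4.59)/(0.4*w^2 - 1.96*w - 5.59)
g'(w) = (1.96 - 0.8*w)*(-0.94*w^3 + 4.68*w^2 + 0.83*w - 4.59)/(0.4*w^2 - 1.96*w - 5.59)^2 + (-2.82*w^2 + 9.36*w + 0.83)/(0.4*w^2 - 1.96*w - 5.59)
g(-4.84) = 15.65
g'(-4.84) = -1.45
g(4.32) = -1.60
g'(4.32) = 1.36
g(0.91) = 0.09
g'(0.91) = -1.01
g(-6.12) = 17.82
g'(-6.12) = -1.87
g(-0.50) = 0.82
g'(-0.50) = 0.58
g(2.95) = -1.83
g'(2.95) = -0.59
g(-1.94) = -64.77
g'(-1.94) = 905.26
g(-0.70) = 0.64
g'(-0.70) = 1.37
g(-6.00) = 17.60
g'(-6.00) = -1.84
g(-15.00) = 36.98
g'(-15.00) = -2.27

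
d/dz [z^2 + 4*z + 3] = 2*z + 4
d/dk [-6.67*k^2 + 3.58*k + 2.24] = 3.58 - 13.34*k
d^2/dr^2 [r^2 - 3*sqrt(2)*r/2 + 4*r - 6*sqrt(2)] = 2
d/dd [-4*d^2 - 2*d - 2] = -8*d - 2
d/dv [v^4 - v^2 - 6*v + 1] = 4*v^3 - 2*v - 6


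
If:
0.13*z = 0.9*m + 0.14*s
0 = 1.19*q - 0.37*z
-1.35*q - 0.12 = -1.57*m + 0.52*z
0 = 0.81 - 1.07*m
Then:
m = 0.76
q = 0.35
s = -3.81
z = 1.14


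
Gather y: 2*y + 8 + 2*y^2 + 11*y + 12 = 2*y^2 + 13*y + 20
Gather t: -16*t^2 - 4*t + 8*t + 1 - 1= -16*t^2 + 4*t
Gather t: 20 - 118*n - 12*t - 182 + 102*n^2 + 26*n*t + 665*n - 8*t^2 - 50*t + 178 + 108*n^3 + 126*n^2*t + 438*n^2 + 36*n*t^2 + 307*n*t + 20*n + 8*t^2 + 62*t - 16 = 108*n^3 + 540*n^2 + 36*n*t^2 + 567*n + t*(126*n^2 + 333*n)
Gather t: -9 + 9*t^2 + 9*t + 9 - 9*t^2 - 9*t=0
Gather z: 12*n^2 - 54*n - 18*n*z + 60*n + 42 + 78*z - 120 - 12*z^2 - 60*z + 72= 12*n^2 + 6*n - 12*z^2 + z*(18 - 18*n) - 6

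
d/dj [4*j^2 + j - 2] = 8*j + 1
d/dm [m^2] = 2*m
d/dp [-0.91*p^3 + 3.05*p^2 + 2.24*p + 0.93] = -2.73*p^2 + 6.1*p + 2.24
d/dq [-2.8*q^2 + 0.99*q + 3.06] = 0.99 - 5.6*q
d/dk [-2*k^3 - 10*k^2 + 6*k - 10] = -6*k^2 - 20*k + 6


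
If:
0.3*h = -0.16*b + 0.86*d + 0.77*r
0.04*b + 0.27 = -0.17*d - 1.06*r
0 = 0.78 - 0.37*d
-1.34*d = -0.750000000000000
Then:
No Solution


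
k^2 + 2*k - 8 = (k - 2)*(k + 4)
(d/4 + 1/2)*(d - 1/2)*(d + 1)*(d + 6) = d^4/4 + 17*d^3/8 + 31*d^2/8 + d/2 - 3/2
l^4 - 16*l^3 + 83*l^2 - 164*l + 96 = (l - 8)*(l - 4)*(l - 3)*(l - 1)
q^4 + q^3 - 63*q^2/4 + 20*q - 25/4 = (q - 5/2)*(q - 1)*(q - 1/2)*(q + 5)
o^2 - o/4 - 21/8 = (o - 7/4)*(o + 3/2)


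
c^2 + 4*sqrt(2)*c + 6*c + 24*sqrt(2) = (c + 6)*(c + 4*sqrt(2))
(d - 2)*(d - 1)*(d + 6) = d^3 + 3*d^2 - 16*d + 12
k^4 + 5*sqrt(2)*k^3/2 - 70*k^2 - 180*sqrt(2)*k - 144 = (k - 6*sqrt(2))*(k + sqrt(2)/2)*(k + 2*sqrt(2))*(k + 6*sqrt(2))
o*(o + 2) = o^2 + 2*o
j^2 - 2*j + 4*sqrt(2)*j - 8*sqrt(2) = (j - 2)*(j + 4*sqrt(2))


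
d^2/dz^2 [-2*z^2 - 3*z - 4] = -4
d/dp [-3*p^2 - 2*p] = -6*p - 2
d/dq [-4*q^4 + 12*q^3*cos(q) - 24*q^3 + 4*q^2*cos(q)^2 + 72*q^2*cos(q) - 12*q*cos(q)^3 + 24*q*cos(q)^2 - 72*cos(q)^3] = -12*q^3*sin(q) - 16*q^3 - 72*q^2*sin(q) - 4*q^2*sin(2*q) + 36*q^2*cos(q) - 72*q^2 + 36*q*sin(q)*cos(q)^2 - 24*q*sin(2*q) + 8*q*cos(q)^2 + 144*q*cos(q) + 216*sin(q)*cos(q)^2 - 12*cos(q)^3 + 24*cos(q)^2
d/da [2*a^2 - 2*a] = 4*a - 2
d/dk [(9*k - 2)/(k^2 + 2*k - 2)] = (-9*k^2 + 4*k - 14)/(k^4 + 4*k^3 - 8*k + 4)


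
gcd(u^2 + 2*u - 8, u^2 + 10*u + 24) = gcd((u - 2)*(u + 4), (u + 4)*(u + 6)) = u + 4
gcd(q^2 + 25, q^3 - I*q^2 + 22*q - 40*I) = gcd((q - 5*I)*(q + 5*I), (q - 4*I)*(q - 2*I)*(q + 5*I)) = q + 5*I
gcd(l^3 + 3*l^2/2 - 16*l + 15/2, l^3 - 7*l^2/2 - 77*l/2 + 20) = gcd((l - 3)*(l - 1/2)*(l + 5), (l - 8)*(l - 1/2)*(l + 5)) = l^2 + 9*l/2 - 5/2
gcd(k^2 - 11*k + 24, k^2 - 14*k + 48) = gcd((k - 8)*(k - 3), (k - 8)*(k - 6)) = k - 8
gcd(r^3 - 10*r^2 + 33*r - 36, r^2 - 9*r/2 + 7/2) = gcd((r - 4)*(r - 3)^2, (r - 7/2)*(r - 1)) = 1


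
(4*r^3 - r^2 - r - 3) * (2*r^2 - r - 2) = 8*r^5 - 6*r^4 - 9*r^3 - 3*r^2 + 5*r + 6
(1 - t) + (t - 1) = 0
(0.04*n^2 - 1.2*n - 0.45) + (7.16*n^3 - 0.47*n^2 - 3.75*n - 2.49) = 7.16*n^3 - 0.43*n^2 - 4.95*n - 2.94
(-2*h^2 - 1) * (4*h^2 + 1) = -8*h^4 - 6*h^2 - 1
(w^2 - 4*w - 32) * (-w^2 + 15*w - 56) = -w^4 + 19*w^3 - 84*w^2 - 256*w + 1792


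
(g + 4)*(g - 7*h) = g^2 - 7*g*h + 4*g - 28*h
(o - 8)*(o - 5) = o^2 - 13*o + 40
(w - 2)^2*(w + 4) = w^3 - 12*w + 16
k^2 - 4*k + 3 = (k - 3)*(k - 1)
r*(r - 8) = r^2 - 8*r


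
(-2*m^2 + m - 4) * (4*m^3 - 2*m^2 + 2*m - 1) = -8*m^5 + 8*m^4 - 22*m^3 + 12*m^2 - 9*m + 4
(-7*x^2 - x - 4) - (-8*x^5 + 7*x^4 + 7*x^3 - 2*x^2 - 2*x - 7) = 8*x^5 - 7*x^4 - 7*x^3 - 5*x^2 + x + 3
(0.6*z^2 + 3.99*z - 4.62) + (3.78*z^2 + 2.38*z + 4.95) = 4.38*z^2 + 6.37*z + 0.33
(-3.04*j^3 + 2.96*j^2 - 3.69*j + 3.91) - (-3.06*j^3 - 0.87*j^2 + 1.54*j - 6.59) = 0.02*j^3 + 3.83*j^2 - 5.23*j + 10.5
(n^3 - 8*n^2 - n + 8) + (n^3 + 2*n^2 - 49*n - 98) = 2*n^3 - 6*n^2 - 50*n - 90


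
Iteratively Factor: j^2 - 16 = (j + 4)*(j - 4)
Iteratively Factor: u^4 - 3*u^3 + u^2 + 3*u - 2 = (u - 1)*(u^3 - 2*u^2 - u + 2) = (u - 2)*(u - 1)*(u^2 - 1) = (u - 2)*(u - 1)*(u + 1)*(u - 1)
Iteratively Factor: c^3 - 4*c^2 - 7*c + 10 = (c - 5)*(c^2 + c - 2) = (c - 5)*(c - 1)*(c + 2)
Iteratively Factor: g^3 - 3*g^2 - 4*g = (g)*(g^2 - 3*g - 4) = g*(g + 1)*(g - 4)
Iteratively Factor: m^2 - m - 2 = (m - 2)*(m + 1)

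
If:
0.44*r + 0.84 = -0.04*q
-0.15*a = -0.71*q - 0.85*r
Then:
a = -46.4*r - 99.4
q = -11.0*r - 21.0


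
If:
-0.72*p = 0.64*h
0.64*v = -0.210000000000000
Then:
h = -1.125*p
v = -0.33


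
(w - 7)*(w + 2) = w^2 - 5*w - 14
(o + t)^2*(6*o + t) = 6*o^3 + 13*o^2*t + 8*o*t^2 + t^3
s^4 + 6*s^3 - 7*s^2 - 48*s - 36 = (s - 3)*(s + 1)*(s + 2)*(s + 6)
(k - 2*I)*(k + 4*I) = k^2 + 2*I*k + 8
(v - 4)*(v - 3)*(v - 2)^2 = v^4 - 11*v^3 + 44*v^2 - 76*v + 48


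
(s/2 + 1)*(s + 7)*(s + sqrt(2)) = s^3/2 + sqrt(2)*s^2/2 + 9*s^2/2 + 9*sqrt(2)*s/2 + 7*s + 7*sqrt(2)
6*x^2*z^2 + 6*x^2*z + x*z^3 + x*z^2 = z*(6*x + z)*(x*z + x)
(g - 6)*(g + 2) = g^2 - 4*g - 12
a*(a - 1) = a^2 - a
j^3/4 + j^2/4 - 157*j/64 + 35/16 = (j/4 + 1)*(j - 7/4)*(j - 5/4)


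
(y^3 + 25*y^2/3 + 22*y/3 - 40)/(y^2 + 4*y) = y + 13/3 - 10/y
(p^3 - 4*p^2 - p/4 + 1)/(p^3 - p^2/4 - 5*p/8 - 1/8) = 2*(2*p^2 - 9*p + 4)/(4*p^2 - 3*p - 1)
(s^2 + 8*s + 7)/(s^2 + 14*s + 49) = (s + 1)/(s + 7)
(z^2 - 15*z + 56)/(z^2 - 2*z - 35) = (z - 8)/(z + 5)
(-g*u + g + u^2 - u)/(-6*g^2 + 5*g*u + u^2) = (u - 1)/(6*g + u)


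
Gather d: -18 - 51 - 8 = -77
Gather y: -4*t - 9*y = -4*t - 9*y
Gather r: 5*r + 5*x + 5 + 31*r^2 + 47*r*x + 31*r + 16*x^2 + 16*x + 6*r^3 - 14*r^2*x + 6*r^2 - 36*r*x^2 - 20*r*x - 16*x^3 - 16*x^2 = 6*r^3 + r^2*(37 - 14*x) + r*(-36*x^2 + 27*x + 36) - 16*x^3 + 21*x + 5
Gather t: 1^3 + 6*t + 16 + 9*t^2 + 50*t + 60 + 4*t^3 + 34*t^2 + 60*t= 4*t^3 + 43*t^2 + 116*t + 77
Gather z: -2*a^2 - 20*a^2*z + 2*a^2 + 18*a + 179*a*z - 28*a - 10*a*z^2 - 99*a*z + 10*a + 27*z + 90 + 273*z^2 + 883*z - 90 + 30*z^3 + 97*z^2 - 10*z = 30*z^3 + z^2*(370 - 10*a) + z*(-20*a^2 + 80*a + 900)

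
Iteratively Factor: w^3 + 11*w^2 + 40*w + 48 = (w + 3)*(w^2 + 8*w + 16) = (w + 3)*(w + 4)*(w + 4)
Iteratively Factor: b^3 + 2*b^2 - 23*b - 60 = (b + 4)*(b^2 - 2*b - 15) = (b - 5)*(b + 4)*(b + 3)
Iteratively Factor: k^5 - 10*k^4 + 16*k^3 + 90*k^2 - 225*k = (k + 3)*(k^4 - 13*k^3 + 55*k^2 - 75*k) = (k - 3)*(k + 3)*(k^3 - 10*k^2 + 25*k) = k*(k - 3)*(k + 3)*(k^2 - 10*k + 25) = k*(k - 5)*(k - 3)*(k + 3)*(k - 5)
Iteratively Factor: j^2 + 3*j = (j + 3)*(j)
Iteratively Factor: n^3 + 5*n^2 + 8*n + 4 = (n + 2)*(n^2 + 3*n + 2) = (n + 2)^2*(n + 1)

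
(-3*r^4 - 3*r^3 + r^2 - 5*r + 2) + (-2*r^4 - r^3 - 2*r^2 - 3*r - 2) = -5*r^4 - 4*r^3 - r^2 - 8*r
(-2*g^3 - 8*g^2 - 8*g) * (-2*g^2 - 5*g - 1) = 4*g^5 + 26*g^4 + 58*g^3 + 48*g^2 + 8*g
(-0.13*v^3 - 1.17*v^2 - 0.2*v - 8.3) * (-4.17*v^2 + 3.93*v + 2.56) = 0.5421*v^5 + 4.368*v^4 - 4.0969*v^3 + 30.8298*v^2 - 33.131*v - 21.248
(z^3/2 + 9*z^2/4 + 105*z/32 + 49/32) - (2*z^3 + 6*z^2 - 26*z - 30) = -3*z^3/2 - 15*z^2/4 + 937*z/32 + 1009/32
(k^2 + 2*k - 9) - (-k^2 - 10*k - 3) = 2*k^2 + 12*k - 6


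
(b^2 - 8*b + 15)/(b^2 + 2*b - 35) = (b - 3)/(b + 7)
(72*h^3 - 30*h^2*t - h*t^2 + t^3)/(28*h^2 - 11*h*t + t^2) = (-18*h^2 + 3*h*t + t^2)/(-7*h + t)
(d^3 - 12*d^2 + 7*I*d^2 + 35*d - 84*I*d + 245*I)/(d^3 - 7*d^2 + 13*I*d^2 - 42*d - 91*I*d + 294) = (d - 5)/(d + 6*I)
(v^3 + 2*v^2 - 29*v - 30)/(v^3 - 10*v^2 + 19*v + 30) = (v + 6)/(v - 6)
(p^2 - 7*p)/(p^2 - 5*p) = (p - 7)/(p - 5)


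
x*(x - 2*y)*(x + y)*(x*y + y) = x^4*y - x^3*y^2 + x^3*y - 2*x^2*y^3 - x^2*y^2 - 2*x*y^3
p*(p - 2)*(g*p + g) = g*p^3 - g*p^2 - 2*g*p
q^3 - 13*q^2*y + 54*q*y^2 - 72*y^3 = (q - 6*y)*(q - 4*y)*(q - 3*y)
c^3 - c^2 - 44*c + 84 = (c - 6)*(c - 2)*(c + 7)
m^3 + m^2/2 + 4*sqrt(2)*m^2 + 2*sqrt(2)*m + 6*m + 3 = (m + 1/2)*(m + sqrt(2))*(m + 3*sqrt(2))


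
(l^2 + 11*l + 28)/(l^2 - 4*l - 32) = (l + 7)/(l - 8)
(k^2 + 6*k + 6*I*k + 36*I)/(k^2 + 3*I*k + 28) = (k^2 + 6*k*(1 + I) + 36*I)/(k^2 + 3*I*k + 28)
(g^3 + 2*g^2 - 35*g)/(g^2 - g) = (g^2 + 2*g - 35)/(g - 1)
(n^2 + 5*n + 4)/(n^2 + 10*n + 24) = (n + 1)/(n + 6)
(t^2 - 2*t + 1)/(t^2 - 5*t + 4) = (t - 1)/(t - 4)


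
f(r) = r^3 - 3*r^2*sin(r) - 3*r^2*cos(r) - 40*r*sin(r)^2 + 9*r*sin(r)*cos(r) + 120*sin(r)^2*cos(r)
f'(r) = 3*r^2*sin(r) - 3*r^2*cos(r) + 3*r^2 - 9*r*sin(r)^2 - 80*r*sin(r)*cos(r) - 6*r*sin(r) + 9*r*cos(r)^2 - 6*r*cos(r) - 120*sin(r)^3 - 40*sin(r)^2 + 240*sin(r)*cos(r)^2 + 9*sin(r)*cos(r)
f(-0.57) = 37.91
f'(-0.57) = -110.87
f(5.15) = 29.87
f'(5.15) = 130.98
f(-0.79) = 61.64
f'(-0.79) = -98.47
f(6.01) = 118.84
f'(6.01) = 57.98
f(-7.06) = -141.11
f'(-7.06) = -413.25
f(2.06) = -112.35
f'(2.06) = 12.21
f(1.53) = -59.37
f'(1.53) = -173.37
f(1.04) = 15.01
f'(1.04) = -94.77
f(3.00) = 41.39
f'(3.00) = 163.08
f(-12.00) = -2205.89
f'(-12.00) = 853.23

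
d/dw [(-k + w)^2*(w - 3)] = (k - w)*(k - 3*w + 6)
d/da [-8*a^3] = -24*a^2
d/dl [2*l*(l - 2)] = 4*l - 4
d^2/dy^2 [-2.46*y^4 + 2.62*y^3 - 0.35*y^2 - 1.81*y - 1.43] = -29.52*y^2 + 15.72*y - 0.7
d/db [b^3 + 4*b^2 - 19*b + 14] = 3*b^2 + 8*b - 19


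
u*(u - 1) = u^2 - u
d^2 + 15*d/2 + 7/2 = (d + 1/2)*(d + 7)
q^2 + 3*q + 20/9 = (q + 4/3)*(q + 5/3)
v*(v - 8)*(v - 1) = v^3 - 9*v^2 + 8*v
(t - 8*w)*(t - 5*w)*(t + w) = t^3 - 12*t^2*w + 27*t*w^2 + 40*w^3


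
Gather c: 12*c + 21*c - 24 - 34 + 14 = 33*c - 44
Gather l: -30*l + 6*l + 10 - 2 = 8 - 24*l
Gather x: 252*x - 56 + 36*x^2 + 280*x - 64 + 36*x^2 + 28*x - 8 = 72*x^2 + 560*x - 128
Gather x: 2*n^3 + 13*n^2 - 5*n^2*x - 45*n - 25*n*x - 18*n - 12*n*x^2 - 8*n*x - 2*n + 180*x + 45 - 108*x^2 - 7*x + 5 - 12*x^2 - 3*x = 2*n^3 + 13*n^2 - 65*n + x^2*(-12*n - 120) + x*(-5*n^2 - 33*n + 170) + 50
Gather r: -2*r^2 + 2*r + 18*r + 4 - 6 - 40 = -2*r^2 + 20*r - 42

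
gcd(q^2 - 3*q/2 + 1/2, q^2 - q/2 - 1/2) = q - 1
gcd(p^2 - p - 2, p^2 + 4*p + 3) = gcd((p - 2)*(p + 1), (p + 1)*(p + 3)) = p + 1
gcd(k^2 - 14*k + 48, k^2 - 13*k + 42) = k - 6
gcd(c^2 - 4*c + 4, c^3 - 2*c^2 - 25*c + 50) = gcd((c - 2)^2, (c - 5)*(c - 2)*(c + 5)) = c - 2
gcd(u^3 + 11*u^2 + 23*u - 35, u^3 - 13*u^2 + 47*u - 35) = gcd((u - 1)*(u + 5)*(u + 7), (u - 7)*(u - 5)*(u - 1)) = u - 1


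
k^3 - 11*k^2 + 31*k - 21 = (k - 7)*(k - 3)*(k - 1)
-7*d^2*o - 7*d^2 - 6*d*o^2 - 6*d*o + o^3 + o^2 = (-7*d + o)*(d + o)*(o + 1)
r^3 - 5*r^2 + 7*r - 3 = (r - 3)*(r - 1)^2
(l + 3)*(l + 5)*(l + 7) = l^3 + 15*l^2 + 71*l + 105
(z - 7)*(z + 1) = z^2 - 6*z - 7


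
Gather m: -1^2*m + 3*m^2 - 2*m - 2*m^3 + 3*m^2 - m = -2*m^3 + 6*m^2 - 4*m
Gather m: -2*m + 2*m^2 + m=2*m^2 - m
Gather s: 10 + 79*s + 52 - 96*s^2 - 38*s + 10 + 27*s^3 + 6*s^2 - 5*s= 27*s^3 - 90*s^2 + 36*s + 72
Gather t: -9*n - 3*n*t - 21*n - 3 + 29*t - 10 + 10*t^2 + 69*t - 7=-30*n + 10*t^2 + t*(98 - 3*n) - 20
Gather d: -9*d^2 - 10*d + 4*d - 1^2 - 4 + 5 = -9*d^2 - 6*d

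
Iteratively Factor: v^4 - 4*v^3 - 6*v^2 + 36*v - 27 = (v + 3)*(v^3 - 7*v^2 + 15*v - 9) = (v - 3)*(v + 3)*(v^2 - 4*v + 3) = (v - 3)*(v - 1)*(v + 3)*(v - 3)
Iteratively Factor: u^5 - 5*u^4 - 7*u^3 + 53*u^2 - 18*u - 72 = (u + 3)*(u^4 - 8*u^3 + 17*u^2 + 2*u - 24) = (u - 3)*(u + 3)*(u^3 - 5*u^2 + 2*u + 8) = (u - 3)*(u - 2)*(u + 3)*(u^2 - 3*u - 4) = (u - 4)*(u - 3)*(u - 2)*(u + 3)*(u + 1)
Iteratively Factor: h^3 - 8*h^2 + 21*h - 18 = (h - 2)*(h^2 - 6*h + 9) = (h - 3)*(h - 2)*(h - 3)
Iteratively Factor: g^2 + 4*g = (g + 4)*(g)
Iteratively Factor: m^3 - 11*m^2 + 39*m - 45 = (m - 5)*(m^2 - 6*m + 9) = (m - 5)*(m - 3)*(m - 3)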